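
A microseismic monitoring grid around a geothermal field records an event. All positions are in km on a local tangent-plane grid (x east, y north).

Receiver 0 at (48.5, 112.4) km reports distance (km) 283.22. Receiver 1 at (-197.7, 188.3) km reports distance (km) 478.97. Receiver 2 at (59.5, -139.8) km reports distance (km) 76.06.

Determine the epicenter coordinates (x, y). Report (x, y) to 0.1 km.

Circle about each station: (x − 48.5)² + (y − 112.4)² = 283.22²; (x + 197.7)² + (y − 188.3)² = 478.97²; (x − 59.5)² + (y + 139.8)² = 76.06².
Subtracting pairs of circle equations eliminates x²+y² and gives linear equations (the radical axes):
-492.4 x + 151.8 y = -89642.52
22.0 x − 504.4 y = 82526.72
Solving the 2×2 system: x ≈ 133.4, y ≈ -157.8 km.
Check against Receiver 0 (with the unrounded x, y): √((x − 48.5)²+(y − 112.4)²) = 283.22 ≈ 283.22 km. ✓

133.4 km east, -157.8 km north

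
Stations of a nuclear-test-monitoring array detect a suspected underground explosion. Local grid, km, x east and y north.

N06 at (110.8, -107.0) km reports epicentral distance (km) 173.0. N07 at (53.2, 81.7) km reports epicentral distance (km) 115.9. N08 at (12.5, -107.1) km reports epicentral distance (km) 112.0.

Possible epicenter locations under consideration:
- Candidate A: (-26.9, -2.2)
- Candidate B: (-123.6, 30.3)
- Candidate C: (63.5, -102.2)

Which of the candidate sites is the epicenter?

For each candidate, compare |candidate − station| to the reported distance:
Candidate A: residuals N06 0.0, N07 0.1, N08 0.1 → max 0.1 km
Candidate B: residuals N06 98.7, N07 68.2, N08 81.4 → max 98.7 km
Candidate C: residuals N06 125.5, N07 68.3, N08 60.8 → max 125.5 km
Only Candidate A has all residuals ≈ 0.

Candidate A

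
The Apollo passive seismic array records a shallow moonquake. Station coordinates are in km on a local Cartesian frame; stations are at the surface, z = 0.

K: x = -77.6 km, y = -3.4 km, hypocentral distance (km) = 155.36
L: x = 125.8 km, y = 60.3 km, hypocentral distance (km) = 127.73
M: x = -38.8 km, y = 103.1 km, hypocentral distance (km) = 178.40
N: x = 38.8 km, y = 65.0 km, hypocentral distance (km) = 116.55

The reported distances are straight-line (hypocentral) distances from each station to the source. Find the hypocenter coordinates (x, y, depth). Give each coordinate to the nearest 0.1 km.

Each station gives a sphere (x−x_i)² + (y−y_i)² + z² = d_i² (stations at z=0).
Subtracting the K sphere from L and M: z² cancels, leaving linear equations in x and y:
406.8 x + 127.4 y = 21250.19
77.6 x + 213.0 y = -1588.10
Solving: x ≈ 61.601, y ≈ -29.898 km (keep extra digits for the depth step; rounded: 61.6, -29.9).
Then from the K sphere: z² = 155.36² − (x + 77.6)² − (y + 3.4)² with x = 61.601, y = -29.898, so z ≈ 63.700 ≈ 63.7 km.

(61.6, -29.9, 63.7)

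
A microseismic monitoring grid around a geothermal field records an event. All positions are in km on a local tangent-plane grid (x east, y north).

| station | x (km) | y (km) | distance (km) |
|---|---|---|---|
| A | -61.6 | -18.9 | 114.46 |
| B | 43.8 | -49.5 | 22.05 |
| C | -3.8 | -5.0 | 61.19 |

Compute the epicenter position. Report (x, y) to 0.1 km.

52.4 km east, -29.2 km north

Circle about each station: (x + 61.6)² + (y + 18.9)² = 114.46²; (x − 43.8)² + (y + 49.5)² = 22.05²; (x + 3.8)² + (y + 5.0)² = 61.19².
Subtracting the A equation from the B and C equations removes the quadratic terms:
210.8 x − 61.2 y = 12831.81
115.6 x + 27.8 y = 5244.55
Solving the 2×2 system: x ≈ 52.4, y ≈ -29.2 km.
Check against A (with the unrounded x, y): √((x + 61.6)²+(y + 18.9)²) = 114.46 ≈ 114.46 km. ✓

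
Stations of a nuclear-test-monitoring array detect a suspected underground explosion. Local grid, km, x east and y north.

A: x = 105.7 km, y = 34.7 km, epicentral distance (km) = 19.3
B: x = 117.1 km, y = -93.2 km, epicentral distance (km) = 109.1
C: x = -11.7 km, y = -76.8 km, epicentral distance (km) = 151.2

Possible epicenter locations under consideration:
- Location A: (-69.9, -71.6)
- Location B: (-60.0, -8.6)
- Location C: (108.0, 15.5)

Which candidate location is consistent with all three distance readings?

For each candidate, compare |candidate − station| to the reported distance:
Location A: residuals A 186.0, B 79.1, C 92.8 → max 186.0 km
Location B: residuals A 152.0, B 87.2, C 67.6 → max 152.0 km
Location C: residuals A 0.0, B 0.0, C 0.0 → max 0.0 km
Only Location C has all residuals ≈ 0.

Location C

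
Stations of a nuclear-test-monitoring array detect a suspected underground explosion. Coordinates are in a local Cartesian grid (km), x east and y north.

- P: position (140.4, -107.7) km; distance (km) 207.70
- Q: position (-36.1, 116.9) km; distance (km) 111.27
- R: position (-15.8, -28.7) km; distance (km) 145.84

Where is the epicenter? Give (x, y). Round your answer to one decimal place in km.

(71.4, 88.2)

Circle about each station: (x − 140.4)² + (y + 107.7)² = 207.70²; (x + 36.1)² + (y − 116.9)² = 111.27²; (x + 15.8)² + (y + 28.7)² = 145.84².
Subtracting the P equation from the Q and R equations removes the quadratic terms:
-353.0 x + 449.2 y = 14415.65
-312.4 x + 158.0 y = -8368.14
Solving the 2×2 system: x ≈ 71.4, y ≈ 88.2 km.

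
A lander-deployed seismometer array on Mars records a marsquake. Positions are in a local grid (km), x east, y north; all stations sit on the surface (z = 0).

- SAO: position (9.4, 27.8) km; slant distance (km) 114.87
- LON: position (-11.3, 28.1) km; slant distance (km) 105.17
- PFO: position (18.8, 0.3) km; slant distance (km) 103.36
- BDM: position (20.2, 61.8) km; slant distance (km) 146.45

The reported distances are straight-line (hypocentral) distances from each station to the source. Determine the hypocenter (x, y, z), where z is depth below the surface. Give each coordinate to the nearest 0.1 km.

(-53.7, -54.8, 48.9)

Each station gives a sphere (x−x_i)² + (y−y_i)² + z² = d_i² (stations at z=0).
Subtracting the SAO sphere from LON and PFO: z² cancels, leaving linear equations in x and y:
-41.4 x + 0.6 y = 2190.49
18.8 x − 55.0 y = 2004.16
Solving: x ≈ -53.704, y ≈ -54.796 km (keep extra digits for the depth step; rounded: -53.7, -54.8).
Then from the SAO sphere: z² = 114.87² − (x − 9.4)² − (y − 27.8)² with x = -53.704, y = -54.796, so z ≈ 48.897 ≈ 48.9 km.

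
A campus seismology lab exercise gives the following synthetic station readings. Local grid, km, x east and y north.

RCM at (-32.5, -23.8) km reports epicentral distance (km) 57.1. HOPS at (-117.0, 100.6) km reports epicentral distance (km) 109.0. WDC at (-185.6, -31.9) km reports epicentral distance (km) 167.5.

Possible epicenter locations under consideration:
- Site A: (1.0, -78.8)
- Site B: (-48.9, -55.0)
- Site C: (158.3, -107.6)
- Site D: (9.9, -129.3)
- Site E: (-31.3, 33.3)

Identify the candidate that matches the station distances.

For each candidate, compare |candidate − station| to the reported distance:
Site A: residuals RCM 7.3, HOPS 105.7, WDC 24.9 → max 105.7 km
Site B: residuals RCM 21.9, HOPS 60.8, WDC 28.9 → max 60.8 km
Site C: residuals RCM 151.3, HOPS 236.2, WDC 184.6 → max 236.2 km
Site D: residuals RCM 56.6, HOPS 153.6, WDC 50.9 → max 153.6 km
Site E: residuals RCM 0.0, HOPS 0.0, WDC 0.0 → max 0.0 km
Only Site E has all residuals ≈ 0.

Site E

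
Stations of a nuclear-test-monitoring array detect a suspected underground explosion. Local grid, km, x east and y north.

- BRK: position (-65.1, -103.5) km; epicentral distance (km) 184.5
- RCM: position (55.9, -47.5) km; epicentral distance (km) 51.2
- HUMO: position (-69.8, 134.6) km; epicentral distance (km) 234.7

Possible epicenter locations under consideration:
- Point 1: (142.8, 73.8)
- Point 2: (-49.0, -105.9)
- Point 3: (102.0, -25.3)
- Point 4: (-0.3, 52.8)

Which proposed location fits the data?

For each candidate, compare |candidate − station| to the reported distance:
Point 1: residuals BRK 88.7, RCM 98.0, HUMO 13.6 → max 98.0 km
Point 2: residuals BRK 168.2, RCM 68.9, HUMO 6.7 → max 168.2 km
Point 3: residuals BRK 0.0, RCM 0.0, HUMO 0.0 → max 0.0 km
Point 4: residuals BRK 15.3, RCM 63.8, HUMO 127.4 → max 127.4 km
Only Point 3 has all residuals ≈ 0.

Point 3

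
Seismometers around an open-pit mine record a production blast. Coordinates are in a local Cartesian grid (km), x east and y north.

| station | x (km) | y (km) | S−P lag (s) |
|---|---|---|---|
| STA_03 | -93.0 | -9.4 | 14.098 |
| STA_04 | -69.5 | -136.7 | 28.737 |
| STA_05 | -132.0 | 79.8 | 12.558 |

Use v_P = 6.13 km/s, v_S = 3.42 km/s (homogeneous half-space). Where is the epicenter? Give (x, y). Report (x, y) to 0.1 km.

(-34.9, 82.9)

Distance from S−P lag: d = Δt · v_P v_S / (v_P − v_S) = Δt · (6.13·3.42)/(6.13−3.42) ≈ 7.7360·Δt.
So d_STA_03 = 109.06, d_STA_04 = 222.31, d_STA_05 = 97.15 km.
Circle about each station: (x + 93.0)² + (y + 9.4)² = 109.06²; (x + 69.5)² + (y + 136.7)² = 222.31²; (x + 132.0)² + (y − 79.8)² = 97.15².
Subtracting the STA_03 equation from the STA_04 and STA_05 equations removes the quadratic terms:
47.0 x − 254.6 y = -22747.87
-78.0 x + 178.4 y = 17510.64
Solving the 2×2 system: x ≈ -34.9, y ≈ 82.9 km.
Check against STA_03 (with the unrounded x, y): √((x + 93.0)²+(y + 9.4)²) = 109.10 ≈ 109.06 km. ✓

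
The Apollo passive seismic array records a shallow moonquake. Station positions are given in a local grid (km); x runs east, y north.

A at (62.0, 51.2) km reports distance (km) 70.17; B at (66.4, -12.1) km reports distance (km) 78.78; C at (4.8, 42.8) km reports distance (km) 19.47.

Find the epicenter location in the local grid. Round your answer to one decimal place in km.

Circle about each station: (x − 62.0)² + (y − 51.2)² = 70.17²; (x − 66.4)² + (y + 12.1)² = 78.78²; (x − 4.8)² + (y − 42.8)² = 19.47².
Subtracting the A equation from the B and C equations removes the quadratic terms:
8.8 x − 126.6 y = -3192.53
-114.4 x − 16.8 y = -65.81
Solving the 2×2 system: x ≈ -3.1, y ≈ 25.0 km.
Check against A (with the unrounded x, y): √((x − 62.0)²+(y − 51.2)²) = 70.17 ≈ 70.17 km. ✓

(-3.1, 25.0)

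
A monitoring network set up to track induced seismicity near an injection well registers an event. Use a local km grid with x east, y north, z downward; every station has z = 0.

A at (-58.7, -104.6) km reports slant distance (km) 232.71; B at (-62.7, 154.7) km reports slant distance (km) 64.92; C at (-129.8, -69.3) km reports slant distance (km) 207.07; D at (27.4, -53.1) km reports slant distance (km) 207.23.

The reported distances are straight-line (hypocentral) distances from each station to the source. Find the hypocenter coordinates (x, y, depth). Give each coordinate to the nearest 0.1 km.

(-70.2, 121.2, 55.1)

Each station gives a sphere (x−x_i)² + (y−y_i)² + z² = d_i² (stations at z=0).
Subtracting the A sphere from B and C: z² cancels, leaving linear equations in x and y:
-8.0 x + 518.6 y = 63415.87
-142.2 x + 70.6 y = 18539.64
Solving: x ≈ -70.203, y ≈ 121.200 km (keep extra digits for the depth step; rounded: -70.2, 121.2).
Then from the A sphere: z² = 232.71² − (x + 58.7)² − (y + 104.6)² with x = -70.203, y = 121.200, so z ≈ 55.100 ≈ 55.1 km.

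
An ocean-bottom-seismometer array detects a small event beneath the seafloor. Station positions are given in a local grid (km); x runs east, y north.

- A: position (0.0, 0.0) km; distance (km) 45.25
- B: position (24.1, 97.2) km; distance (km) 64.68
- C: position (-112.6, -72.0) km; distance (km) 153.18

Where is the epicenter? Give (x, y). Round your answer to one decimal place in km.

Circle about each station: x² + y² = 45.25²; (x − 24.1)² + (y − 97.2)² = 64.68²; (x + 112.6)² + (y + 72.0)² = 153.18².
Subtracting pairs of circle equations eliminates x²+y² and gives linear equations (the radical axes):
48.2 x + 194.4 y = 7892.71
-225.2 x − 144.0 y = -3553.79
Solving the 2×2 system: x ≈ -12.1, y ≈ 43.6 km.
Check against A (with the unrounded x, y): √(x²+y²) = 45.25 ≈ 45.25 km. ✓

(-12.1, 43.6)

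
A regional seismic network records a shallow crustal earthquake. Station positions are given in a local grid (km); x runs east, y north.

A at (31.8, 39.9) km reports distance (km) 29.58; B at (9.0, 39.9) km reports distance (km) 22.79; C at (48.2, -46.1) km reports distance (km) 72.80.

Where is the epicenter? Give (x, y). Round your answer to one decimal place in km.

x ≈ 12.6 km, y ≈ 17.4 km

Circle about each station: (x − 31.8)² + (y − 39.9)² = 29.58²; (x − 9.0)² + (y − 39.9)² = 22.79²; (x − 48.2)² + (y + 46.1)² = 72.80².
Subtracting pairs of circle equations eliminates x²+y² and gives linear equations (the radical axes):
-45.6 x + 0.0 y = -574.65
32.8 x − 172.0 y = -2579.66
Solving the 2×2 system: x ≈ 12.6, y ≈ 17.4 km.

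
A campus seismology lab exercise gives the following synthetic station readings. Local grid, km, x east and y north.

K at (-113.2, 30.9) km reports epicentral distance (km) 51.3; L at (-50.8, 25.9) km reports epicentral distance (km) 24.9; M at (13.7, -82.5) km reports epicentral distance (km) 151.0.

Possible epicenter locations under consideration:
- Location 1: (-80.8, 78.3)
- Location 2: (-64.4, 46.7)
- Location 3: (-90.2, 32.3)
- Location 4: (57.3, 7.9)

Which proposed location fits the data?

Location 2

For each candidate, compare |candidate − station| to the reported distance:
Location 1: residuals K 6.1, L 35.5, M 35.5 → max 35.5 km
Location 2: residuals K 0.0, L 0.0, M 0.0 → max 0.0 km
Location 3: residuals K 28.3, L 15.0, M 3.8 → max 28.3 km
Location 4: residuals K 120.7, L 84.7, M 50.6 → max 120.7 km
Only Location 2 has all residuals ≈ 0.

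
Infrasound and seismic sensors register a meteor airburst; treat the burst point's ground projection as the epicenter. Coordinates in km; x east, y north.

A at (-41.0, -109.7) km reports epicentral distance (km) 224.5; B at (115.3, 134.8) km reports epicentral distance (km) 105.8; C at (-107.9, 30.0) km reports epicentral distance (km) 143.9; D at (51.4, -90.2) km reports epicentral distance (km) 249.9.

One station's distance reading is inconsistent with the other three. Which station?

Solve using three stations at a time. Using A, B, C (subtract circle equations pairwise → linear system) gives (x, y) ≈ (12.9, 108.2).
Distances from that point to each station vs reported:
  A: calculated 224.5 vs reported 224.5 → residual 0.0 km
  B: calculated 105.8 vs reported 105.8 → residual 0.0 km
  C: calculated 143.9 vs reported 143.9 → residual 0.0 km
  D: calculated 202.1 vs reported 249.9 → residual 47.8 km
A, B, C are mutually consistent (residuals ≈ 0); D is off by 47.8 km.

D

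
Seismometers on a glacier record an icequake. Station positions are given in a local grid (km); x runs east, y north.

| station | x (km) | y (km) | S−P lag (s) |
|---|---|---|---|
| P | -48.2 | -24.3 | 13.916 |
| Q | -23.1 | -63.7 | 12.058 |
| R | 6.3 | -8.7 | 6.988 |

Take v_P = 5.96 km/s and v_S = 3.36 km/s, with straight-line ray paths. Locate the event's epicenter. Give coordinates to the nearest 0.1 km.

Distance from S−P lag: d = Δt · v_P v_S / (v_P − v_S) = Δt · (5.96·3.36)/(5.96−3.36) ≈ 7.7022·Δt.
So d_P = 107.18, d_Q = 92.87, d_R = 53.82 km.
Circle about each station: (x + 48.2)² + (y + 24.3)² = 107.18²; (x + 23.1)² + (y + 63.7)² = 92.87²; (x − 6.3)² + (y + 8.7)² = 53.82².
Subtracting pairs of circle equations eliminates x²+y² and gives linear equations (the radical axes):
50.2 x − 78.8 y = 4540.29
109.0 x + 31.2 y = 5792.61
Solving the 2×2 system: x ≈ 58.9, y ≈ -20.1 km.

x ≈ 58.9 km, y ≈ -20.1 km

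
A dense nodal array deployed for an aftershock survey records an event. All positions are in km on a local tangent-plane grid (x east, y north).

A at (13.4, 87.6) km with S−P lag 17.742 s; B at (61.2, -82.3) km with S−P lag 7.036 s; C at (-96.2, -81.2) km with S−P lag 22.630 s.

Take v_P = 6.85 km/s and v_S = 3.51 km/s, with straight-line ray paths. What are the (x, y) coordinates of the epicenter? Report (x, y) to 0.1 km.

Distance from S−P lag: d = Δt · v_P v_S / (v_P − v_S) = Δt · (6.85·3.51)/(6.85−3.51) ≈ 7.1987·Δt.
So d_A = 127.72, d_B = 50.65, d_C = 162.91 km.
Circle about each station: (x − 13.4)² + (y − 87.6)² = 127.72²; (x − 61.2)² + (y + 82.3)² = 50.65²; (x + 96.2)² + (y + 81.2)² = 162.91².
Subtracting pairs of circle equations eliminates x²+y² and gives linear equations (the radical axes):
95.6 x − 339.8 y = 16412.39
-219.2 x − 337.6 y = -2232.71
Solving the 2×2 system: x ≈ 59.0, y ≈ -31.7 km.
Check against A (with the unrounded x, y): √((x − 13.4)²+(y − 87.6)²) = 127.72 ≈ 127.72 km. ✓

59.0 km east, -31.7 km north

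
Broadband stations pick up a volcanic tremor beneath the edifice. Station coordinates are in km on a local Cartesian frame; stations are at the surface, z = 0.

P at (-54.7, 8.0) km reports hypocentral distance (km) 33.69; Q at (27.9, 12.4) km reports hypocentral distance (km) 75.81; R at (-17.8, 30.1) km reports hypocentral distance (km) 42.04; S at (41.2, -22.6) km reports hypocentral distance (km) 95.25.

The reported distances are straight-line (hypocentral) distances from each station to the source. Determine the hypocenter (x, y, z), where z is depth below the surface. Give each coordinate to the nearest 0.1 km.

x ≈ -41.5 km, y ≈ 13.5 km, depth ≈ 30.5 km

Each station gives a sphere (x−x_i)² + (y−y_i)² + z² = d_i² (stations at z=0).
Subtracting the P sphere from Q and R: z² cancels, leaving linear equations in x and y:
165.2 x + 8.8 y = -6736.06
73.8 x + 44.2 y = -2465.59
Solving: x ≈ -41.494, y ≈ 13.500 km (keep extra digits for the depth step; rounded: -41.5, 13.5).
Then from the P sphere: z² = 33.69² − (x + 54.7)² − (y − 8.0)² with x = -41.494, y = 13.500, so z ≈ 30.502 ≈ 30.5 km.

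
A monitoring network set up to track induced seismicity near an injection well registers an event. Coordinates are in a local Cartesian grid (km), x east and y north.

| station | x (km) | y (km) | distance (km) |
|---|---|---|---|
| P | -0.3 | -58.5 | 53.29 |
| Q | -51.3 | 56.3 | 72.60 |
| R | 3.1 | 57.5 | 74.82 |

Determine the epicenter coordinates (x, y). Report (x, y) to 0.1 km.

Circle about each station: (x + 0.3)² + (y + 58.5)² = 53.29²; (x + 51.3)² + (y − 56.3)² = 72.60²; (x − 3.1)² + (y − 57.5)² = 74.82².
Subtracting the P equation from the Q and R equations removes the quadratic terms:
-102.0 x + 229.6 y = -51.90
6.8 x + 232.0 y = -2864.69
Solving the 2×2 system: x ≈ -25.6, y ≈ -11.6 km.

x ≈ -25.6 km, y ≈ -11.6 km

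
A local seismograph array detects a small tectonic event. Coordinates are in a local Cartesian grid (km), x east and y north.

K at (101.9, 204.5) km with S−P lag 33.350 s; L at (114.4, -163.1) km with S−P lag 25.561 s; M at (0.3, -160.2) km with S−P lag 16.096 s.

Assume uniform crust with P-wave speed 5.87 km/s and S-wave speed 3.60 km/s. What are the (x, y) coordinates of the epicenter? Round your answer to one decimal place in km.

Distance from S−P lag: d = Δt · v_P v_S / (v_P − v_S) = Δt · (5.87·3.60)/(5.87−3.60) ≈ 9.3093·Δt.
So d_K = 310.46, d_L = 237.95, d_M = 149.84 km.
Circle about each station: (x − 101.9)² + (y − 204.5)² = 310.46²; (x − 114.4)² + (y + 163.1)² = 237.95²; (x − 0.3)² + (y + 160.2)² = 149.84².
Subtracting the K equation from the L and M equations removes the quadratic terms:
25.0 x − 735.2 y = 27250.32
-203.2 x − 729.4 y = 47393.66
Solving the 2×2 system: x ≈ -89.3, y ≈ -40.1 km.

(-89.3, -40.1)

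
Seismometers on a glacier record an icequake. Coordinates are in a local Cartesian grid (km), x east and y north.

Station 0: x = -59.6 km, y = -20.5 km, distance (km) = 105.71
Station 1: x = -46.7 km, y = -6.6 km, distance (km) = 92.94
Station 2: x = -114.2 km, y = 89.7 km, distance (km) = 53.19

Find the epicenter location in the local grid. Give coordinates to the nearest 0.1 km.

Circle about each station: (x + 59.6)² + (y + 20.5)² = 105.71²; (x + 46.7)² + (y + 6.6)² = 92.94²; (x + 114.2)² + (y − 89.7)² = 53.19².
Subtracting pairs of circle equations eliminates x²+y² and gives linear equations (the radical axes):
25.8 x + 27.8 y = 788.80
-109.2 x + 220.4 y = 25460.75
Solving the 2×2 system: x ≈ -61.2, y ≈ 85.2 km.
Check against Station 0 (with the unrounded x, y): √((x + 59.6)²+(y + 20.5)²) = 105.70 ≈ 105.71 km. ✓

x ≈ -61.2 km, y ≈ 85.2 km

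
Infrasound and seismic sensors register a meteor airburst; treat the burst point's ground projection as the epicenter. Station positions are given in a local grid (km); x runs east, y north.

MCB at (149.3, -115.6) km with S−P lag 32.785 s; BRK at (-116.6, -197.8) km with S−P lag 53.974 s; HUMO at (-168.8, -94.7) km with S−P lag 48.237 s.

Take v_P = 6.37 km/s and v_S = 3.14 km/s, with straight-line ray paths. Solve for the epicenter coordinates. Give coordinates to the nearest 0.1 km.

Distance from S−P lag: d = Δt · v_P v_S / (v_P − v_S) = Δt · (6.37·3.14)/(6.37−3.14) ≈ 6.1925·Δt.
So d_MCB = 203.02, d_BRK = 334.23, d_HUMO = 298.71 km.
Circle about each station: (x − 149.3)² + (y + 115.6)² = 203.02²; (x + 116.6)² + (y + 197.8)² = 334.23²; (x + 168.8)² + (y + 94.7)² = 298.71².
Subtracting pairs of circle equations eliminates x²+y² and gives linear equations (the radical axes):
-531.8 x − 164.4 y = -53426.02
-636.2 x + 41.8 y = -46202.86
Solving the 2×2 system: x ≈ 77.5, y ≈ 74.3 km.
Check against MCB (with the unrounded x, y): √((x − 149.3)²+(y + 115.6)²) = 202.99 ≈ 203.02 km. ✓

(77.5, 74.3)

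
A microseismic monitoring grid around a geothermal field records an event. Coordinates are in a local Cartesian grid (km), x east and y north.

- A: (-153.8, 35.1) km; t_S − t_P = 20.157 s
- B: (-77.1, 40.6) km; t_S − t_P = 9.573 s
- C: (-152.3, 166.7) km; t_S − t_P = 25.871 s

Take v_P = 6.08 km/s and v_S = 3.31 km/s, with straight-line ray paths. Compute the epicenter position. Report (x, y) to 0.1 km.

x ≈ -7.8 km, y ≈ 46.5 km

Distance from S−P lag: d = Δt · v_P v_S / (v_P − v_S) = Δt · (6.08·3.31)/(6.08−3.31) ≈ 7.2653·Δt.
So d_A = 146.45, d_B = 69.55, d_C = 187.96 km.
Circle about each station: (x + 153.8)² + (y − 35.1)² = 146.45²; (x + 77.1)² + (y − 40.6)² = 69.55²; (x + 152.3)² + (y − 166.7)² = 187.96².
Subtracting pairs of circle equations eliminates x²+y² and gives linear equations (the radical axes):
153.4 x + 11.0 y = -683.28
3.0 x + 263.2 y = 12216.37
Solving the 2×2 system: x ≈ -7.8, y ≈ 46.5 km.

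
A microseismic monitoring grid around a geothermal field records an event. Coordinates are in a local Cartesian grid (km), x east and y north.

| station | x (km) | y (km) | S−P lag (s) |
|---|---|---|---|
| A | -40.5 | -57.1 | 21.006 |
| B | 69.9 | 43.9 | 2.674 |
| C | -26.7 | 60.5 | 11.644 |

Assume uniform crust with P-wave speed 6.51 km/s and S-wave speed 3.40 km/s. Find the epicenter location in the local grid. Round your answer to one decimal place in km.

Distance from S−P lag: d = Δt · v_P v_S / (v_P − v_S) = Δt · (6.51·3.40)/(6.51−3.40) ≈ 7.1170·Δt.
So d_A = 149.50, d_B = 19.03, d_C = 82.87 km.
Circle about each station: (x + 40.5)² + (y + 57.1)² = 149.50²; (x − 69.9)² + (y − 43.9)² = 19.03²; (x + 26.7)² + (y − 60.5)² = 82.87².
Subtracting pairs of circle equations eliminates x²+y² and gives linear equations (the radical axes):
220.8 x + 202.0 y = 23900.67
27.6 x + 235.2 y = 14955.29
Solving the 2×2 system: x ≈ 56.1, y ≈ 57.0 km.

56.1 km east, 57.0 km north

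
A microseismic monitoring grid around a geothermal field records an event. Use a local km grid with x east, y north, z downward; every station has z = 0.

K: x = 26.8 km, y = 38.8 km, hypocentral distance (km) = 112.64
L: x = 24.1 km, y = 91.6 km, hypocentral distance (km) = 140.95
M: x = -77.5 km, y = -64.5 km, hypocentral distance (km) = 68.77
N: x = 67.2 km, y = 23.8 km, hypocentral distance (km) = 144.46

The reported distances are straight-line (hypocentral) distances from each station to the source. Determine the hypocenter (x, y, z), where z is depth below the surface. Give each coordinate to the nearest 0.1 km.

Each station gives a sphere (x−x_i)² + (y−y_i)² + z² = d_i² (stations at z=0).
Subtracting the K sphere from L and M: z² cancels, leaving linear equations in x and y:
-5.4 x + 105.6 y = -431.44
-208.6 x − 206.6 y = 15901.28
Solving: x ≈ -68.703, y ≈ -7.599 km (keep extra digits for the depth step; rounded: -68.7, -7.6).
Then from the K sphere: z² = 112.64² − (x − 26.8)² − (y − 38.8)² with x = -68.703, y = -7.599, so z ≈ 37.604 ≈ 37.6 km.

(-68.7, -7.6, 37.6)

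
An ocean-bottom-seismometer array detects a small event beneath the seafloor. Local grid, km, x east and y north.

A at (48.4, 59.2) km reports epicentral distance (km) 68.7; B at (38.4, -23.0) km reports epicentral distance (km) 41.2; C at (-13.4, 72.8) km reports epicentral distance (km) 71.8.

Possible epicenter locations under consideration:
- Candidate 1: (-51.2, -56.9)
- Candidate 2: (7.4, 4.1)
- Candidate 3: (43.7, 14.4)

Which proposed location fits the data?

For each candidate, compare |candidate − station| to the reported distance:
Candidate 1: residuals A 84.3, B 54.6, C 63.3 → max 84.3 km
Candidate 2: residuals A 0.0, B 0.0, C 0.0 → max 0.0 km
Candidate 3: residuals A 23.7, B 3.4, C 9.9 → max 23.7 km
Only Candidate 2 has all residuals ≈ 0.

Candidate 2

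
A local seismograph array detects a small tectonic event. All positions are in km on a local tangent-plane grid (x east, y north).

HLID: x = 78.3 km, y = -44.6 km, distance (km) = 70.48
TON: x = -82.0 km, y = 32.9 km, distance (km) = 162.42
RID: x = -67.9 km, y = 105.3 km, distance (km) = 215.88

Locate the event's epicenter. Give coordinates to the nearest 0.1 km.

Circle about each station: (x − 78.3)² + (y + 44.6)² = 70.48²; (x + 82.0)² + (y − 32.9)² = 162.42²; (x + 67.9)² + (y − 105.3)² = 215.88².
Subtracting the HLID equation from the TON and RID equations removes the quadratic terms:
-320.6 x + 155.0 y = -21726.47
-292.4 x + 299.8 y = -34058.29
Solving the 2×2 system: x ≈ 24.3, y ≈ -89.9 km.

24.3 km east, -89.9 km north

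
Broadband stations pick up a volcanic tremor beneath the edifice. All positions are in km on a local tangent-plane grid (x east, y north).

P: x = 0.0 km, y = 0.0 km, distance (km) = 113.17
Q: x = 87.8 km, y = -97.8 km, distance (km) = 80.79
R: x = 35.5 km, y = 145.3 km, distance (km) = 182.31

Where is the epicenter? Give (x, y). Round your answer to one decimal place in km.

x ≈ 111.3 km, y ≈ -20.5 km

Circle about each station: x² + y² = 113.17²; (x − 87.8)² + (y + 97.8)² = 80.79²; (x − 35.5)² + (y − 145.3)² = 182.31².
Subtracting the P equation from the Q and R equations removes the quadratic terms:
175.6 x − 195.6 y = 23554.10
71.0 x + 290.6 y = 1942.85
Solving the 2×2 system: x ≈ 111.3, y ≈ -20.5 km.
Check against P (with the unrounded x, y): √(x²+y²) = 113.17 ≈ 113.17 km. ✓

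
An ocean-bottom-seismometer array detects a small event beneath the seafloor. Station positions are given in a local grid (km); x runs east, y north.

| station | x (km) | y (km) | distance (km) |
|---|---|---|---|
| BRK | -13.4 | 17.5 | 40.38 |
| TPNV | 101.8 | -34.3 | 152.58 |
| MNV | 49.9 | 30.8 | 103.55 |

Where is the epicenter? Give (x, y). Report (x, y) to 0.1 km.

Circle about each station: (x + 13.4)² + (y − 17.5)² = 40.38²; (x − 101.8)² + (y + 34.3)² = 152.58²; (x − 49.9)² + (y − 30.8)² = 103.55².
Subtracting the BRK equation from the TPNV and MNV equations removes the quadratic terms:
230.4 x − 103.6 y = -10596.19
126.6 x + 26.6 y = -6139.22
Solving the 2×2 system: x ≈ -47.7, y ≈ -3.8 km.

-47.7 km east, -3.8 km north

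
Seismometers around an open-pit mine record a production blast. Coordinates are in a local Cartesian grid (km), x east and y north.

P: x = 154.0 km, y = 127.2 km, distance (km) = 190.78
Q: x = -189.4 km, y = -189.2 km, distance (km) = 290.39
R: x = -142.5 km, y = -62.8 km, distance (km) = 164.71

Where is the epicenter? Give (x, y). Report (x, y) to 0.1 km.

Circle about each station: (x − 154.0)² + (y − 127.2)² = 190.78²; (x + 189.4)² + (y + 189.2)² = 290.39²; (x + 142.5)² + (y + 62.8)² = 164.71².
Subtracting pairs of circle equations eliminates x²+y² and gives linear equations (the radical axes):
-686.8 x − 632.8 y = -16156.18
-593.0 x − 380.0 y = -6378.13
Solving the 2×2 system: x ≈ -18.4, y ≈ 45.5 km.

-18.4 km east, 45.5 km north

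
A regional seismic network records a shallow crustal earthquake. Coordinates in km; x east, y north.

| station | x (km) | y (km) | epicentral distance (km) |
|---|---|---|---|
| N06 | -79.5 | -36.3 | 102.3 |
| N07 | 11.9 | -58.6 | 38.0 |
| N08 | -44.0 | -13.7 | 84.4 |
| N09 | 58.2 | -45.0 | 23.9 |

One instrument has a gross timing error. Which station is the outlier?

Solve using three stations at a time. Using N07, N08, N09 (subtract circle equations pairwise → linear system) gives (x, y) ≈ (38.5, -31.5).
Distances from that point to each station vs reported:
  N06: calculated 118.1 vs reported 102.3 → residual 15.8 km
  N07: calculated 38.0 vs reported 38.0 → residual 0.0 km
  N08: calculated 84.4 vs reported 84.4 → residual 0.0 km
  N09: calculated 23.9 vs reported 23.9 → residual 0.0 km
N07, N08, N09 are mutually consistent (residuals ≈ 0); N06 is off by 15.8 km.

N06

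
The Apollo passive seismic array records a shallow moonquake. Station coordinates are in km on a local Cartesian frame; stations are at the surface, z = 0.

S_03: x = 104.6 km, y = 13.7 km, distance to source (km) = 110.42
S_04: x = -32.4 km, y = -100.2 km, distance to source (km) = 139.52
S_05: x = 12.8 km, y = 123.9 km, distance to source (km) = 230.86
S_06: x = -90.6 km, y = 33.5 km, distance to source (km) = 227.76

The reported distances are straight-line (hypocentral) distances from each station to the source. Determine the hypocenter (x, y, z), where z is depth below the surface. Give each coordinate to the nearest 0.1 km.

Each station gives a sphere (x−x_i)² + (y−y_i)² + z² = d_i² (stations at z=0).
Subtracting the S_03 sphere from S_04 and S_05: z² cancels, leaving linear equations in x and y:
-274.0 x − 227.8 y = -7312.30
-183.6 x + 220.4 y = -36717.56
Solving: x ≈ 97.598, y ≈ -85.293 km (keep extra digits for the depth step; rounded: 97.6, -85.3).
Then from the S_03 sphere: z² = 110.42² − (x − 104.6)² − (y − 13.7)² with x = 97.598, y = -85.293, so z ≈ 48.414 ≈ 48.4 km.

x ≈ 97.6 km, y ≈ -85.3 km, depth ≈ 48.4 km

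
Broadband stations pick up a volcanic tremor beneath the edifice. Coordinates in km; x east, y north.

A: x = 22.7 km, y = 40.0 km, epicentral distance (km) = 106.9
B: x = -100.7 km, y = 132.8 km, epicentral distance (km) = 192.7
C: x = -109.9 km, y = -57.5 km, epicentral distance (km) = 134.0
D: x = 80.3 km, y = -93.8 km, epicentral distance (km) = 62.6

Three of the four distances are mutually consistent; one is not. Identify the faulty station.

B

Solve using three stations at a time. Using A, C, D (subtract circle equations pairwise → linear system) gives (x, y) ≈ (23.8, -66.9).
Distances from that point to each station vs reported:
  A: calculated 106.9 vs reported 106.9 → residual 0.0 km
  B: calculated 235.3 vs reported 192.7 → residual 42.6 km
  C: calculated 134.0 vs reported 134.0 → residual 0.0 km
  D: calculated 62.6 vs reported 62.6 → residual 0.0 km
A, C, D are mutually consistent (residuals ≈ 0); B is off by 42.6 km.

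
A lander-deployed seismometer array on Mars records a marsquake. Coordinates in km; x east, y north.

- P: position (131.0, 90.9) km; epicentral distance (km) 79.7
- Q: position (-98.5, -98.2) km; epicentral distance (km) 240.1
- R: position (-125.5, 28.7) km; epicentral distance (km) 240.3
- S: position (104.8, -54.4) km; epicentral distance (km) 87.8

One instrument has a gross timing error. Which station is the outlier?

Solve using three stations at a time. Using P, Q, R (subtract circle equations pairwise → linear system) gives (x, y) ≈ (114.3, 13.0).
Distances from that point to each station vs reported:
  P: calculated 79.7 vs reported 79.7 → residual 0.0 km
  Q: calculated 240.1 vs reported 240.1 → residual 0.0 km
  R: calculated 240.3 vs reported 240.3 → residual 0.0 km
  S: calculated 68.1 vs reported 87.8 → residual 19.7 km
P, Q, R are mutually consistent (residuals ≈ 0); S is off by 19.7 km.

S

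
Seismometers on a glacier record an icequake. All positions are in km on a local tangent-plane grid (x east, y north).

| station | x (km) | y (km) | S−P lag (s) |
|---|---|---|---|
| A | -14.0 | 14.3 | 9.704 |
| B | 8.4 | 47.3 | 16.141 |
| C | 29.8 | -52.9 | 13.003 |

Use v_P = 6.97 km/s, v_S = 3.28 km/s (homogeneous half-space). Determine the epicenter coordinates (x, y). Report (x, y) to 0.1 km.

Distance from S−P lag: d = Δt · v_P v_S / (v_P − v_S) = Δt · (6.97·3.28)/(6.97−3.28) ≈ 6.1956·Δt.
So d_A = 60.12, d_B = 100.00, d_C = 80.56 km.
Circle about each station: (x + 14.0)² + (y − 14.3)² = 60.12²; (x − 8.4)² + (y − 47.3)² = 100.00²; (x − 29.8)² + (y + 52.9)² = 80.56².
Subtracting pairs of circle equations eliminates x²+y² and gives linear equations (the radical axes):
44.8 x + 66.0 y = -4478.23
87.6 x − 134.4 y = 410.46
Solving the 2×2 system: x ≈ -48.7, y ≈ -34.8 km.

x ≈ -48.7 km, y ≈ -34.8 km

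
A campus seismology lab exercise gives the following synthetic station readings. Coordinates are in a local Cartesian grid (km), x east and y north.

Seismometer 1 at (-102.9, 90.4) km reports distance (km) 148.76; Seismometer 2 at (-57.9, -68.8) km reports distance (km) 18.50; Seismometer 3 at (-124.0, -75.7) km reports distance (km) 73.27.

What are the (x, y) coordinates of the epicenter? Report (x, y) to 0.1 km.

Circle about each station: (x + 102.9)² + (y − 90.4)² = 148.76²; (x + 57.9)² + (y + 68.8)² = 18.50²; (x + 124.0)² + (y + 75.7)² = 73.27².
Subtracting pairs of circle equations eliminates x²+y² and gives linear equations (the radical axes):
90.0 x − 318.4 y = 11112.57
-42.2 x − 332.2 y = 19106.96
Solving the 2×2 system: x ≈ -55.2, y ≈ -50.5 km.

x ≈ -55.2 km, y ≈ -50.5 km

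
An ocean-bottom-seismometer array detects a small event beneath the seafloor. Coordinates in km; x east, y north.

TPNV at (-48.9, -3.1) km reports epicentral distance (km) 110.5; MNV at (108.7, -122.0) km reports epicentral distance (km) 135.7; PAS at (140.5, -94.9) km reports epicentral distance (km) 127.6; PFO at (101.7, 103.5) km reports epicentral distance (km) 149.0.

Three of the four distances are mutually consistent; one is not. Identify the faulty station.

PFO

Solve using three stations at a time. Using TPNV, MNV, PAS (subtract circle equations pairwise → linear system) gives (x, y) ≈ (61.3, 5.2).
Distances from that point to each station vs reported:
  TPNV: calculated 110.5 vs reported 110.5 → residual 0.0 km
  MNV: calculated 135.7 vs reported 135.7 → residual 0.0 km
  PAS: calculated 127.6 vs reported 127.6 → residual 0.0 km
  PFO: calculated 106.3 vs reported 149.0 → residual 42.7 km
TPNV, MNV, PAS are mutually consistent (residuals ≈ 0); PFO is off by 42.7 km.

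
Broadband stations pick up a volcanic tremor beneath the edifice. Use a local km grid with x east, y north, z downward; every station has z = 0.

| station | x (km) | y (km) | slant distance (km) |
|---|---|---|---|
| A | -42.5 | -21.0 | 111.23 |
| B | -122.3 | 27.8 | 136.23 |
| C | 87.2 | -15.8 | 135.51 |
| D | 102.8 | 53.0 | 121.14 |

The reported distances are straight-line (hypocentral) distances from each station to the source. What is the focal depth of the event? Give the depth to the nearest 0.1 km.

Each station gives a sphere (x−x_i)² + (y−y_i)² + z² = d_i² (stations at z=0).
Subtracting the A sphere from B and C: z² cancels, leaving linear equations in x and y:
-159.6 x + 97.6 y = 7296.38
259.4 x + 10.4 y = -384.62
Solving: x ≈ -4.204, y ≈ 67.883 km (keep extra digits for the depth step; rounded: -4.2, 67.9).
Then from the A sphere: z² = 111.23² − (x + 42.5)² − (y + 21.0)² with x = -4.204, y = 67.883, so z ≈ 54.821 ≈ 54.8 km.
Check against D (with the unrounded solution): distance 121.15 ≈ 121.14 km. ✓

depth ≈ 54.8 km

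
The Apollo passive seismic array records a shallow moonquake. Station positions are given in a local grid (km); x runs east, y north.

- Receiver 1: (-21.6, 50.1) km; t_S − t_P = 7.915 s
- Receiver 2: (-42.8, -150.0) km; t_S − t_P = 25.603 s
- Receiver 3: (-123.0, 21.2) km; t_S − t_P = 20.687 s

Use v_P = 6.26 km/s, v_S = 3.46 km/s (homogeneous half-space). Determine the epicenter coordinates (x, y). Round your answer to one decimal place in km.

Distance from S−P lag: d = Δt · v_P v_S / (v_P − v_S) = Δt · (6.26·3.46)/(6.26−3.46) ≈ 7.7356·Δt.
So d_Receiver 1 = 61.23, d_Receiver 2 = 198.05, d_Receiver 3 = 160.03 km.
Circle about each station: (x + 21.6)² + (y − 50.1)² = 61.23²; (x + 42.8)² + (y + 150.0)² = 198.05²; (x + 123.0)² + (y − 21.2)² = 160.03².
Subtracting the Receiver 1 equation from the Receiver 2 and Receiver 3 equations removes the quadratic terms:
-42.4 x − 400.2 y = -14119.42
-202.8 x − 57.8 y = -9258.62
Solving the 2×2 system: x ≈ 36.7, y ≈ 31.4 km.
Check against Receiver 1 (with the unrounded x, y): √((x + 21.6)²+(y − 50.1)²) = 61.23 ≈ 61.23 km. ✓

x ≈ 36.7 km, y ≈ 31.4 km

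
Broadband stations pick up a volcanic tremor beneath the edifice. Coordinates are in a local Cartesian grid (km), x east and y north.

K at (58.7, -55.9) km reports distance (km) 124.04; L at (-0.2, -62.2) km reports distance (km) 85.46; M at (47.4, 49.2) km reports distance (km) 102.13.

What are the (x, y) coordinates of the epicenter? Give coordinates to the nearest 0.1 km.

-46.7 km east, 9.5 km north

Circle about each station: (x − 58.7)² + (y + 55.9)² = 124.04²; (x + 0.2)² + (y + 62.2)² = 85.46²; (x − 47.4)² + (y − 49.2)² = 102.13².
Subtracting pairs of circle equations eliminates x²+y² and gives linear equations (the radical axes):
-117.8 x − 12.6 y = 5380.89
-22.6 x + 210.2 y = 3052.28
Solving the 2×2 system: x ≈ -46.7, y ≈ 9.5 km.
Check against K (with the unrounded x, y): √((x − 58.7)²+(y + 55.9)²) = 124.04 ≈ 124.04 km. ✓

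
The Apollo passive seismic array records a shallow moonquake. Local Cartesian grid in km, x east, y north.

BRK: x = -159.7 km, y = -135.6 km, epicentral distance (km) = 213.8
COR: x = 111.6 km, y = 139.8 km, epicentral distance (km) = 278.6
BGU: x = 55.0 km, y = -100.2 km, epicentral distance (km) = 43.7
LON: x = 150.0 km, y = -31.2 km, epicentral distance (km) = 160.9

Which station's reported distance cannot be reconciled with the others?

Solve using three stations at a time. Using COR, BGU, LON (subtract circle equations pairwise → linear system) gives (x, y) ≈ (17.5, -122.4).
Distances from that point to each station vs reported:
  BRK: calculated 177.7 vs reported 213.8 → residual 36.1 km
  COR: calculated 278.6 vs reported 278.6 → residual 0.0 km
  BGU: calculated 43.6 vs reported 43.7 → residual 0.1 km
  LON: calculated 160.9 vs reported 160.9 → residual 0.0 km
COR, BGU, LON are mutually consistent (residuals ≈ 0); BRK is off by 36.1 km.

BRK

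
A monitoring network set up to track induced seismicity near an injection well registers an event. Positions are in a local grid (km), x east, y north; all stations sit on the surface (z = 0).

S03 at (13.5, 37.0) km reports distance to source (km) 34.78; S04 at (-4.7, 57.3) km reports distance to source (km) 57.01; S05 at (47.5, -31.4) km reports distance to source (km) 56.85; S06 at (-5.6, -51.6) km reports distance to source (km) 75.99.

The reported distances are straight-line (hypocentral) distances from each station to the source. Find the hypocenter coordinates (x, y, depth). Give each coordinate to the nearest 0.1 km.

Each station gives a sphere (x−x_i)² + (y−y_i)² + z² = d_i² (stations at z=0).
Subtracting the S03 sphere from S04 and S05: z² cancels, leaving linear equations in x and y:
-36.4 x + 40.6 y = -286.36
68.0 x − 136.8 y = -331.31
Solving: x ≈ 23.719, y ≈ 14.212 km (keep extra digits for the depth step; rounded: 23.7, 14.2).
Then from the S03 sphere: z² = 34.78² − (x − 13.5)² − (y − 37.0)² with x = 23.719, y = 14.212, so z ≈ 24.206 ≈ 24.2 km.

x ≈ 23.7 km, y ≈ 14.2 km, depth ≈ 24.2 km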